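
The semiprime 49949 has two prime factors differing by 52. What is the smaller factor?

Since p = q + 52, we have 49949 = q(q + 52), so q² + 52q − 49949 = 0.
Discriminant: 52² + 4·49949 = 2704 + 199796 = 202500; √202500 = 450.
q = (−52 + 450)/2 = 199, and p = q + 52 = 251.
Check: 199 · 251 = 49949.

199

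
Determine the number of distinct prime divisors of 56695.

56695 = 5 · 11339
11339 = 17 · 667
667 = 23 · 29
56695 = 5 · 17 · 23 · 29, which has 4 distinct prime factors.

4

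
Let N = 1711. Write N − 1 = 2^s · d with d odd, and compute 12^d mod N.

1711 − 1 = 1710 = 2^1 · 855, so d = 855.
12^1 ≡ 12 (mod 1711)
12^2 ≡ 12^2 = 144 ≡ 144 (mod 1711)
12^4 ≡ 144^2 = 20736 ≡ 204 (mod 1711)
12^8 ≡ 204^2 = 41616 ≡ 552 (mod 1711)
12^16 ≡ 552^2 = 304704 ≡ 146 (mod 1711)
12^32 ≡ 146^2 = 21316 ≡ 784 (mod 1711)
12^64 ≡ 784^2 = 614656 ≡ 407 (mod 1711)
12^128 ≡ 407^2 = 165649 ≡ 1393 (mod 1711)
12^256 ≡ 1393^2 = 1940449 ≡ 175 (mod 1711)
12^512 ≡ 175^2 = 30625 ≡ 1538 (mod 1711)
855 = 512 + 256 + 64 + 16 + 4 + 2 + 1 in binary powers of 2.
So 12^855 ≡ 1538 · 175 · 407 · 146 · 204 · 144 · 12 ≡ 1467 (mod 1711).
Squaring chain: 1467; never reaches −1, so base 12 is a Miller–Rabin witness that 1711 is composite.

1467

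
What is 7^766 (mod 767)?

7^1 ≡ 7 (mod 767)
7^2 ≡ 7^2 = 49 ≡ 49 (mod 767)
7^4 ≡ 49^2 = 2401 ≡ 100 (mod 767)
7^8 ≡ 100^2 = 10000 ≡ 29 (mod 767)
7^16 ≡ 29^2 = 841 ≡ 74 (mod 767)
7^32 ≡ 74^2 = 5476 ≡ 107 (mod 767)
7^64 ≡ 107^2 = 11449 ≡ 711 (mod 767)
7^128 ≡ 711^2 = 505521 ≡ 68 (mod 767)
7^256 ≡ 68^2 = 4624 ≡ 22 (mod 767)
7^512 ≡ 22^2 = 484 ≡ 484 (mod 767)
766 = 512 + 128 + 64 + 32 + 16 + 8 + 4 + 2 in binary powers of 2.
So 7^766 ≡ 484 · 68 · 711 · 107 · 74 · 29 · 100 · 49 ≡ 186 (mod 767).
Since 186 ≠ 1, base 7 is a Fermat witness: 767 is composite.

186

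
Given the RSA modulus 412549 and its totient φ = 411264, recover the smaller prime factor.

φ(n) = (p−1)(q−1) = n − (p+q) + 1, so p + q = 412549 − 411264 + 1 = 1286.
p and q are the roots of t² − 1286t + 412549 = 0.
Discriminant: 1286² − 4·412549 = 1653796 − 1650196 = 3600; √3600 = 60.
q = (1286 − 60)/2 = 613, p = (1286 + 60)/2 = 673.
Check: 613 · 673 = 412549.

613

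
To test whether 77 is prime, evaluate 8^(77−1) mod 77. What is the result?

8^1 ≡ 8 (mod 77)
8^2 ≡ 8^2 = 64 ≡ 64 (mod 77)
8^4 ≡ 64^2 = 4096 ≡ 15 (mod 77)
8^8 ≡ 15^2 = 225 ≡ 71 (mod 77)
8^16 ≡ 71^2 = 5041 ≡ 36 (mod 77)
8^32 ≡ 36^2 = 1296 ≡ 64 (mod 77)
8^64 ≡ 64^2 = 4096 ≡ 15 (mod 77)
76 = 64 + 8 + 4 in binary powers of 2.
So 8^76 ≡ 15 · 71 · 15 ≡ 36 (mod 77).
Since 36 ≠ 1, base 8 is a Fermat witness: 77 is composite.

36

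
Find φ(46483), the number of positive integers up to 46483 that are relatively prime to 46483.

Factor: 46483 = 23 · 43 · 47.
φ(46483) = (23−1) · (43−1) · (47−1) = 22 · 42 · 46 = 42504.

42504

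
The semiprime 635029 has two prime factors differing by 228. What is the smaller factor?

691

Since p = q + 228, we have 635029 = q(q + 228), so q² + 228q − 635029 = 0.
Discriminant: 228² + 4·635029 = 51984 + 2540116 = 2592100; √2592100 = 1610.
q = (−228 + 1610)/2 = 691, and p = q + 228 = 919.
Check: 691 · 919 = 635029.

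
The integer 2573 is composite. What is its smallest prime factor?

2573 is odd.
Digit sum 17, not divisible by 3.
Ends in 3: not divisible by 5.
7: 2573 = 7·367 + 4
11: 2573 = 11·233 + 10
13: 2573 = 13·197 + 12
17: 2573 = 17·151 + 6
19: 2573 = 19·135 + 8
23: 2573 = 23·111 + 20
29: 2573 = 29·88 + 21
31: 2573 = 31·83

31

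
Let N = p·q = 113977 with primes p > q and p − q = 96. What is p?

Since p = q + 96, we have 113977 = q(q + 96), so q² + 96q − 113977 = 0.
Discriminant: 96² + 4·113977 = 9216 + 455908 = 465124; √465124 = 682.
q = (−96 + 682)/2 = 293, and p = q + 96 = 389.
Check: 293 · 389 = 113977.

389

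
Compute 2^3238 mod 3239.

2^1 ≡ 2 (mod 3239)
2^2 ≡ 2^2 = 4 ≡ 4 (mod 3239)
2^4 ≡ 4^2 = 16 ≡ 16 (mod 3239)
2^8 ≡ 16^2 = 256 ≡ 256 (mod 3239)
2^16 ≡ 256^2 = 65536 ≡ 756 (mod 3239)
2^32 ≡ 756^2 = 571536 ≡ 1472 (mod 3239)
2^64 ≡ 1472^2 = 2166784 ≡ 3132 (mod 3239)
2^128 ≡ 3132^2 = 9809424 ≡ 1732 (mod 3239)
2^256 ≡ 1732^2 = 2999824 ≡ 510 (mod 3239)
2^512 ≡ 510^2 = 260100 ≡ 980 (mod 3239)
2^1024 ≡ 980^2 = 960400 ≡ 1656 (mod 3239)
2^2048 ≡ 1656^2 = 2742336 ≡ 2142 (mod 3239)
3238 = 2048 + 1024 + 128 + 32 + 4 + 2 in binary powers of 2.
So 2^3238 ≡ 2142 · 1656 · 1732 · 1472 · 16 · 4 ≡ 318 (mod 3239).
Since 318 ≠ 1, base 2 is a Fermat witness: 3239 is composite.

318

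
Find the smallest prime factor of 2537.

2537 is odd.
Digit sum 17, not divisible by 3.
Ends in 7: not divisible by 5.
7: 2537 = 7·362 + 3
11: 2537 = 11·230 + 7
13: 2537 = 13·195 + 2
17: 2537 = 17·149 + 4
19: 2537 = 19·133 + 10
23: 2537 = 23·110 + 7
29: 2537 = 29·87 + 14
31: 2537 = 31·81 + 26
37: 2537 = 37·68 + 21
41: 2537 = 41·61 + 36
43: 2537 = 43·59

43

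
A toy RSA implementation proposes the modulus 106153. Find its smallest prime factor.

19

106153 is odd.
Digit sum 16, not divisible by 3.
Ends in 3: not divisible by 5.
7: 106153 = 7·15164 + 5
11: 106153 = 11·9650 + 3
13: 106153 = 13·8165 + 8
17: 106153 = 17·6244 + 5
19: 106153 = 19·5587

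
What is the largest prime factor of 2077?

2077 = 31 · 67
67 is prime.
So 2077 = 31 · 67; the largest prime factor is 67.

67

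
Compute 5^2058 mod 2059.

1190

5^1 ≡ 5 (mod 2059)
5^2 ≡ 5^2 = 25 ≡ 25 (mod 2059)
5^4 ≡ 25^2 = 625 ≡ 625 (mod 2059)
5^8 ≡ 625^2 = 390625 ≡ 1474 (mod 2059)
5^16 ≡ 1474^2 = 2172676 ≡ 431 (mod 2059)
5^32 ≡ 431^2 = 185761 ≡ 451 (mod 2059)
5^64 ≡ 451^2 = 203401 ≡ 1619 (mod 2059)
5^128 ≡ 1619^2 = 2621161 ≡ 54 (mod 2059)
5^256 ≡ 54^2 = 2916 ≡ 857 (mod 2059)
5^512 ≡ 857^2 = 734449 ≡ 1445 (mod 2059)
5^1024 ≡ 1445^2 = 2088025 ≡ 199 (mod 2059)
5^2048 ≡ 199^2 = 39601 ≡ 480 (mod 2059)
2058 = 2048 + 8 + 2 in binary powers of 2.
So 5^2058 ≡ 480 · 1474 · 25 ≡ 1190 (mod 2059).
Since 1190 ≠ 1, base 5 is a Fermat witness: 2059 is composite.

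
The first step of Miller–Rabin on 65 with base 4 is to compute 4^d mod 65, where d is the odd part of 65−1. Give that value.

4

65 − 1 = 64 = 2^6 · 1, so d = 1.
4^1 ≡ 4 (mod 65)
1 = 1 in binary powers of 2.
So 4^1 ≡ 4 ≡ 4 (mod 65).
Squaring chain: 4 → 16 → 61 → 16 → 61 → 16; never reaches −1, so base 4 is a Miller–Rabin witness that 65 is composite.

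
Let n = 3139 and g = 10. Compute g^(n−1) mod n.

2363

10^1 ≡ 10 (mod 3139)
10^2 ≡ 10^2 = 100 ≡ 100 (mod 3139)
10^4 ≡ 100^2 = 10000 ≡ 583 (mod 3139)
10^8 ≡ 583^2 = 339889 ≡ 877 (mod 3139)
10^16 ≡ 877^2 = 769129 ≡ 74 (mod 3139)
10^32 ≡ 74^2 = 5476 ≡ 2337 (mod 3139)
10^64 ≡ 2337^2 = 5461569 ≡ 2848 (mod 3139)
10^128 ≡ 2848^2 = 8111104 ≡ 3067 (mod 3139)
10^256 ≡ 3067^2 = 9406489 ≡ 2045 (mod 3139)
10^512 ≡ 2045^2 = 4182025 ≡ 877 (mod 3139)
10^1024 ≡ 877^2 = 769129 ≡ 74 (mod 3139)
10^2048 ≡ 74^2 = 5476 ≡ 2337 (mod 3139)
3138 = 2048 + 1024 + 64 + 2 in binary powers of 2.
So 10^3138 ≡ 2337 · 74 · 2848 · 100 ≡ 2363 (mod 3139).
Since 2363 ≠ 1, base 10 is a Fermat witness: 3139 is composite.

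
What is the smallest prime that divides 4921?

7

4921 is odd.
Digit sum 16, not divisible by 3.
Ends in 1: not divisible by 5.
7: 4921 = 7·703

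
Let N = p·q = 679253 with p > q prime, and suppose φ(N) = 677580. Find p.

φ(n) = (p−1)(q−1) = n − (p+q) + 1, so p + q = 679253 − 677580 + 1 = 1674.
p and q are the roots of t² − 1674t + 679253 = 0.
Discriminant: 1674² − 4·679253 = 2802276 − 2717012 = 85264; √85264 = 292.
q = (1674 − 292)/2 = 691, p = (1674 + 292)/2 = 983.
Check: 691 · 983 = 679253.

983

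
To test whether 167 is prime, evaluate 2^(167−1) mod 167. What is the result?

2^1 ≡ 2 (mod 167)
2^2 ≡ 2^2 = 4 ≡ 4 (mod 167)
2^4 ≡ 4^2 = 16 ≡ 16 (mod 167)
2^8 ≡ 16^2 = 256 ≡ 89 (mod 167)
2^16 ≡ 89^2 = 7921 ≡ 72 (mod 167)
2^32 ≡ 72^2 = 5184 ≡ 7 (mod 167)
2^64 ≡ 7^2 = 49 ≡ 49 (mod 167)
2^128 ≡ 49^2 = 2401 ≡ 63 (mod 167)
166 = 128 + 32 + 4 + 2 in binary powers of 2.
So 2^166 ≡ 63 · 7 · 16 · 4 ≡ 1 (mod 167).
Since the result is 1, base 2 gives no evidence that 167 is composite.

1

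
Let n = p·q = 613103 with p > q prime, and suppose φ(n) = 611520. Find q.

φ(n) = (p−1)(q−1) = n − (p+q) + 1, so p + q = 613103 − 611520 + 1 = 1584.
p and q are the roots of t² − 1584t + 613103 = 0.
Discriminant: 1584² − 4·613103 = 2509056 − 2452412 = 56644; √56644 = 238.
q = (1584 − 238)/2 = 673, p = (1584 + 238)/2 = 911.
Check: 673 · 911 = 613103.

673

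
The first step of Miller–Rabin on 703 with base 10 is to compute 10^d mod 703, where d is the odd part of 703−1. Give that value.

703 − 1 = 702 = 2^1 · 351, so d = 351.
10^1 ≡ 10 (mod 703)
10^2 ≡ 10^2 = 100 ≡ 100 (mod 703)
10^4 ≡ 100^2 = 10000 ≡ 158 (mod 703)
10^8 ≡ 158^2 = 24964 ≡ 359 (mod 703)
10^16 ≡ 359^2 = 128881 ≡ 232 (mod 703)
10^32 ≡ 232^2 = 53824 ≡ 396 (mod 703)
10^64 ≡ 396^2 = 156816 ≡ 47 (mod 703)
10^128 ≡ 47^2 = 2209 ≡ 100 (mod 703)
10^256 ≡ 100^2 = 10000 ≡ 158 (mod 703)
351 = 256 + 64 + 16 + 8 + 4 + 2 + 1 in binary powers of 2.
So 10^351 ≡ 158 · 47 · 232 · 359 · 158 · 100 · 10 ≡ 75 (mod 703).
Squaring chain: 75; never reaches −1, so base 10 is a Miller–Rabin witness that 703 is composite.

75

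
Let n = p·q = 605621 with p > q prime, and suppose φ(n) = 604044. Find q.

φ(n) = (p−1)(q−1) = n − (p+q) + 1, so p + q = 605621 − 604044 + 1 = 1578.
p and q are the roots of t² − 1578t + 605621 = 0.
Discriminant: 1578² − 4·605621 = 2490084 − 2422484 = 67600; √67600 = 260.
q = (1578 − 260)/2 = 659, p = (1578 + 260)/2 = 919.
Check: 659 · 919 = 605621.

659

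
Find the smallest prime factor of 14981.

14981 is odd.
Digit sum 23, not divisible by 3.
Ends in 1: not divisible by 5.
7: 14981 = 7·2140 + 1
11: 14981 = 11·1361 + 10
13: 14981 = 13·1152 + 5
17: 14981 = 17·881 + 4
19: 14981 = 19·788 + 9
23: 14981 = 23·651 + 8
29: 14981 = 29·516 + 17
31: 14981 = 31·483 + 8
37: 14981 = 37·404 + 33
41: 14981 = 41·365 + 16
43: 14981 = 43·348 + 17
47: 14981 = 47·318 + 35
53: 14981 = 53·282 + 35
59: 14981 = 59·253 + 54
61: 14981 = 61·245 + 36
67: 14981 = 67·223 + 40
71: 14981 = 71·211

71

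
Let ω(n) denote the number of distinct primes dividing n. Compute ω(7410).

5

7410 = 2 · 3705
3705 = 3 · 1235
1235 = 5 · 247
247 = 13 · 19
7410 = 2 · 3 · 5 · 13 · 19, which has 5 distinct prime factors.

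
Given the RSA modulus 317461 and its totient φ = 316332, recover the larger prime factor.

607

φ(n) = (p−1)(q−1) = n − (p+q) + 1, so p + q = 317461 − 316332 + 1 = 1130.
p and q are the roots of t² − 1130t + 317461 = 0.
Discriminant: 1130² − 4·317461 = 1276900 − 1269844 = 7056; √7056 = 84.
q = (1130 − 84)/2 = 523, p = (1130 + 84)/2 = 607.
Check: 523 · 607 = 317461.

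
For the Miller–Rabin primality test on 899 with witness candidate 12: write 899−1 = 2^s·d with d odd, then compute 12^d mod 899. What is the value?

899 − 1 = 898 = 2^1 · 449, so d = 449.
12^1 ≡ 12 (mod 899)
12^2 ≡ 12^2 = 144 ≡ 144 (mod 899)
12^4 ≡ 144^2 = 20736 ≡ 59 (mod 899)
12^8 ≡ 59^2 = 3481 ≡ 784 (mod 899)
12^16 ≡ 784^2 = 614656 ≡ 639 (mod 899)
12^32 ≡ 639^2 = 408321 ≡ 175 (mod 899)
12^64 ≡ 175^2 = 30625 ≡ 59 (mod 899)
12^128 ≡ 59^2 = 3481 ≡ 784 (mod 899)
12^256 ≡ 784^2 = 614656 ≡ 639 (mod 899)
449 = 256 + 128 + 64 + 1 in binary powers of 2.
So 12^449 ≡ 639 · 784 · 59 · 12 ≡ 447 (mod 899).
Squaring chain: 447; never reaches −1, so base 12 is a Miller–Rabin witness that 899 is composite.

447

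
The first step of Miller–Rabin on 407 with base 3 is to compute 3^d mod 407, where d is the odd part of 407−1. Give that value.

280

407 − 1 = 406 = 2^1 · 203, so d = 203.
3^1 ≡ 3 (mod 407)
3^2 ≡ 3^2 = 9 ≡ 9 (mod 407)
3^4 ≡ 9^2 = 81 ≡ 81 (mod 407)
3^8 ≡ 81^2 = 6561 ≡ 49 (mod 407)
3^16 ≡ 49^2 = 2401 ≡ 366 (mod 407)
3^32 ≡ 366^2 = 133956 ≡ 53 (mod 407)
3^64 ≡ 53^2 = 2809 ≡ 367 (mod 407)
3^128 ≡ 367^2 = 134689 ≡ 379 (mod 407)
203 = 128 + 64 + 8 + 2 + 1 in binary powers of 2.
So 3^203 ≡ 379 · 367 · 49 · 9 · 3 ≡ 280 (mod 407).
Squaring chain: 280; never reaches −1, so base 3 is a Miller–Rabin witness that 407 is composite.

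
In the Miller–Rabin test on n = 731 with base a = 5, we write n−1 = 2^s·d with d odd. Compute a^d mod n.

731 − 1 = 730 = 2^1 · 365, so d = 365.
5^1 ≡ 5 (mod 731)
5^2 ≡ 5^2 = 25 ≡ 25 (mod 731)
5^4 ≡ 25^2 = 625 ≡ 625 (mod 731)
5^8 ≡ 625^2 = 390625 ≡ 271 (mod 731)
5^16 ≡ 271^2 = 73441 ≡ 341 (mod 731)
5^32 ≡ 341^2 = 116281 ≡ 52 (mod 731)
5^64 ≡ 52^2 = 2704 ≡ 511 (mod 731)
5^128 ≡ 511^2 = 261121 ≡ 154 (mod 731)
5^256 ≡ 154^2 = 23716 ≡ 324 (mod 731)
365 = 256 + 64 + 32 + 8 + 4 + 1 in binary powers of 2.
So 5^365 ≡ 324 · 511 · 52 · 271 · 625 · 5 ≡ 632 (mod 731).
Squaring chain: 632; never reaches −1, so base 5 is a Miller–Rabin witness that 731 is composite.

632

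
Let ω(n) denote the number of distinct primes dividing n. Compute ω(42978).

42978 = 2 · 21489
21489 = 3 · 7163
7163 = 13 · 551
551 = 19 · 29
42978 = 2 · 3 · 13 · 19 · 29, which has 5 distinct prime factors.

5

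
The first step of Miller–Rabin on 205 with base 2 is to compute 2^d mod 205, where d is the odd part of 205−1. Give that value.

205 − 1 = 204 = 2^2 · 51, so d = 51.
2^1 ≡ 2 (mod 205)
2^2 ≡ 2^2 = 4 ≡ 4 (mod 205)
2^4 ≡ 4^2 = 16 ≡ 16 (mod 205)
2^8 ≡ 16^2 = 256 ≡ 51 (mod 205)
2^16 ≡ 51^2 = 2601 ≡ 141 (mod 205)
2^32 ≡ 141^2 = 19881 ≡ 201 (mod 205)
51 = 32 + 16 + 2 + 1 in binary powers of 2.
So 2^51 ≡ 201 · 141 · 4 · 2 ≡ 203 (mod 205).
Squaring chain: 203 → 4; never reaches −1, so base 2 is a Miller–Rabin witness that 205 is composite.

203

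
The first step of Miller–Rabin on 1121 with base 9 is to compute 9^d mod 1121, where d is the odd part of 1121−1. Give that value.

1121 − 1 = 1120 = 2^5 · 35, so d = 35.
9^1 ≡ 9 (mod 1121)
9^2 ≡ 9^2 = 81 ≡ 81 (mod 1121)
9^4 ≡ 81^2 = 6561 ≡ 956 (mod 1121)
9^8 ≡ 956^2 = 913936 ≡ 321 (mod 1121)
9^16 ≡ 321^2 = 103041 ≡ 1030 (mod 1121)
9^32 ≡ 1030^2 = 1060900 ≡ 434 (mod 1121)
35 = 32 + 2 + 1 in binary powers of 2.
So 9^35 ≡ 434 · 81 · 9 ≡ 264 (mod 1121).
Squaring chain: 264 → 194 → 643 → 921 → 765; never reaches −1, so base 9 is a Miller–Rabin witness that 1121 is composite.

264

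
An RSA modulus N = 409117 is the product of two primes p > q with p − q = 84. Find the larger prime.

683

Since p = q + 84, we have 409117 = q(q + 84), so q² + 84q − 409117 = 0.
Discriminant: 84² + 4·409117 = 7056 + 1636468 = 1643524; √1643524 = 1282.
q = (−84 + 1282)/2 = 599, and p = q + 84 = 683.
Check: 599 · 683 = 409117.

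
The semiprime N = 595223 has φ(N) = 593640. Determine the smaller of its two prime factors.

613

φ(n) = (p−1)(q−1) = n − (p+q) + 1, so p + q = 595223 − 593640 + 1 = 1584.
p and q are the roots of t² − 1584t + 595223 = 0.
Discriminant: 1584² − 4·595223 = 2509056 − 2380892 = 128164; √128164 = 358.
q = (1584 − 358)/2 = 613, p = (1584 + 358)/2 = 971.
Check: 613 · 971 = 595223.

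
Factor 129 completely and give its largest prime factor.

43

129 = 3 · 43
43 is prime.
So 129 = 3 · 43; the largest prime factor is 43.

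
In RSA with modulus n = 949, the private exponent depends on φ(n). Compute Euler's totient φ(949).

864

Factor: 949 = 13 · 73.
φ(949) = (13−1) · (73−1) = 12 · 72 = 864.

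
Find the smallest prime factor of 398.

398 is even: 2 divides it.

2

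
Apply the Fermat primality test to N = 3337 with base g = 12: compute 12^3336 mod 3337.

952

12^1 ≡ 12 (mod 3337)
12^2 ≡ 12^2 = 144 ≡ 144 (mod 3337)
12^4 ≡ 144^2 = 20736 ≡ 714 (mod 3337)
12^8 ≡ 714^2 = 509796 ≡ 2572 (mod 3337)
12^16 ≡ 2572^2 = 6615184 ≡ 1250 (mod 3337)
12^32 ≡ 1250^2 = 1562500 ≡ 784 (mod 3337)
12^64 ≡ 784^2 = 614656 ≡ 648 (mod 3337)
12^128 ≡ 648^2 = 419904 ≡ 2779 (mod 3337)
12^256 ≡ 2779^2 = 7722841 ≡ 1023 (mod 3337)
12^512 ≡ 1023^2 = 1046529 ≡ 2048 (mod 3337)
12^1024 ≡ 2048^2 = 4194304 ≡ 3032 (mod 3337)
12^2048 ≡ 3032^2 = 9193024 ≡ 2926 (mod 3337)
3336 = 2048 + 1024 + 256 + 8 in binary powers of 2.
So 12^3336 ≡ 2926 · 3032 · 1023 · 2572 ≡ 952 (mod 3337).
Since 952 ≠ 1, base 12 is a Fermat witness: 3337 is composite.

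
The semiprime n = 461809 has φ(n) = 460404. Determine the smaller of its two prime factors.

523

φ(n) = (p−1)(q−1) = n − (p+q) + 1, so p + q = 461809 − 460404 + 1 = 1406.
p and q are the roots of t² − 1406t + 461809 = 0.
Discriminant: 1406² − 4·461809 = 1976836 − 1847236 = 129600; √129600 = 360.
q = (1406 − 360)/2 = 523, p = (1406 + 360)/2 = 883.
Check: 523 · 883 = 461809.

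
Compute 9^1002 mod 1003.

676

9^1 ≡ 9 (mod 1003)
9^2 ≡ 9^2 = 81 ≡ 81 (mod 1003)
9^4 ≡ 81^2 = 6561 ≡ 543 (mod 1003)
9^8 ≡ 543^2 = 294849 ≡ 970 (mod 1003)
9^16 ≡ 970^2 = 940900 ≡ 86 (mod 1003)
9^32 ≡ 86^2 = 7396 ≡ 375 (mod 1003)
9^64 ≡ 375^2 = 140625 ≡ 205 (mod 1003)
9^128 ≡ 205^2 = 42025 ≡ 902 (mod 1003)
9^256 ≡ 902^2 = 813604 ≡ 171 (mod 1003)
9^512 ≡ 171^2 = 29241 ≡ 154 (mod 1003)
1002 = 512 + 256 + 128 + 64 + 32 + 8 + 2 in binary powers of 2.
So 9^1002 ≡ 154 · 171 · 902 · 205 · 375 · 970 · 81 ≡ 676 (mod 1003).
Since 676 ≠ 1, base 9 is a Fermat witness: 1003 is composite.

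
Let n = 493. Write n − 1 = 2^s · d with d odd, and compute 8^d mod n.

493 − 1 = 492 = 2^2 · 123, so d = 123.
8^1 ≡ 8 (mod 493)
8^2 ≡ 8^2 = 64 ≡ 64 (mod 493)
8^4 ≡ 64^2 = 4096 ≡ 152 (mod 493)
8^8 ≡ 152^2 = 23104 ≡ 426 (mod 493)
8^16 ≡ 426^2 = 181476 ≡ 52 (mod 493)
8^32 ≡ 52^2 = 2704 ≡ 239 (mod 493)
8^64 ≡ 239^2 = 57121 ≡ 426 (mod 493)
123 = 64 + 32 + 16 + 8 + 2 + 1 in binary powers of 2.
So 8^123 ≡ 426 · 239 · 52 · 426 · 64 · 8 ≡ 206 (mod 493).
Squaring chain: 206 → 38; never reaches −1, so base 8 is a Miller–Rabin witness that 493 is composite.

206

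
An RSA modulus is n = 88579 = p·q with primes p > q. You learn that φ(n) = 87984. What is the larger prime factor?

313

φ(n) = (p−1)(q−1) = n − (p+q) + 1, so p + q = 88579 − 87984 + 1 = 596.
p and q are the roots of t² − 596t + 88579 = 0.
Discriminant: 596² − 4·88579 = 355216 − 354316 = 900; √900 = 30.
q = (596 − 30)/2 = 283, p = (596 + 30)/2 = 313.
Check: 283 · 313 = 88579.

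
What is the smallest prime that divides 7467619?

67

7467619 is odd.
Digit sum 40, not divisible by 3.
Ends in 9: not divisible by 5.
7: 7467619 = 7·1066802 + 5
11: 7467619 = 11·678874 + 5
13: 7467619 = 13·574432 + 3
17: 7467619 = 17·439271 + 12
19: 7467619 = 19·393032 + 11
23: 7467619 = 23·324679 + 2
29: 7467619 = 29·257504 + 3
31: 7467619 = 31·240890 + 29
37: 7467619 = 37·201827 + 20
41: 7467619 = 41·182137 + 2
43: 7467619 = 43·173665 + 24
47: 7467619 = 47·158885 + 24
53: 7467619 = 53·140898 + 25
59: 7467619 = 59·126569 + 48
61: 7467619 = 61·122419 + 60
67: 7467619 = 67·111457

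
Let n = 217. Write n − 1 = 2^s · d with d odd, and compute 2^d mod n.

217 − 1 = 216 = 2^3 · 27, so d = 27.
2^1 ≡ 2 (mod 217)
2^2 ≡ 2^2 = 4 ≡ 4 (mod 217)
2^4 ≡ 4^2 = 16 ≡ 16 (mod 217)
2^8 ≡ 16^2 = 256 ≡ 39 (mod 217)
2^16 ≡ 39^2 = 1521 ≡ 2 (mod 217)
27 = 16 + 8 + 2 + 1 in binary powers of 2.
So 2^27 ≡ 2 · 39 · 4 · 2 ≡ 190 (mod 217).
Squaring chain: 190 → 78 → 8; never reaches −1, so base 2 is a Miller–Rabin witness that 217 is composite.

190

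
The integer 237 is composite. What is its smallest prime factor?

237 is odd.
Digit sum 12, divisible by 3.

3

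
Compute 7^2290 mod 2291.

7^1 ≡ 7 (mod 2291)
7^2 ≡ 7^2 = 49 ≡ 49 (mod 2291)
7^4 ≡ 49^2 = 2401 ≡ 110 (mod 2291)
7^8 ≡ 110^2 = 12100 ≡ 645 (mod 2291)
7^16 ≡ 645^2 = 416025 ≡ 1354 (mod 2291)
7^32 ≡ 1354^2 = 1833316 ≡ 516 (mod 2291)
7^64 ≡ 516^2 = 266256 ≡ 500 (mod 2291)
7^128 ≡ 500^2 = 250000 ≡ 281 (mod 2291)
7^256 ≡ 281^2 = 78961 ≡ 1067 (mod 2291)
7^512 ≡ 1067^2 = 1138489 ≡ 2153 (mod 2291)
7^1024 ≡ 2153^2 = 4635409 ≡ 716 (mod 2291)
7^2048 ≡ 716^2 = 512656 ≡ 1763 (mod 2291)
2290 = 2048 + 128 + 64 + 32 + 16 + 2 in binary powers of 2.
So 7^2290 ≡ 1763 · 281 · 500 · 516 · 1354 · 49 ≡ 1747 (mod 2291).
Since 1747 ≠ 1, base 7 is a Fermat witness: 2291 is composite.

1747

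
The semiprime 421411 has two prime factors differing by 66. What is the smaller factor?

Since p = q + 66, we have 421411 = q(q + 66), so q² + 66q − 421411 = 0.
Discriminant: 66² + 4·421411 = 4356 + 1685644 = 1690000; √1690000 = 1300.
q = (−66 + 1300)/2 = 617, and p = q + 66 = 683.
Check: 617 · 683 = 421411.

617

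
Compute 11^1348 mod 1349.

1094

11^1 ≡ 11 (mod 1349)
11^2 ≡ 11^2 = 121 ≡ 121 (mod 1349)
11^4 ≡ 121^2 = 14641 ≡ 1151 (mod 1349)
11^8 ≡ 1151^2 = 1324801 ≡ 83 (mod 1349)
11^16 ≡ 83^2 = 6889 ≡ 144 (mod 1349)
11^32 ≡ 144^2 = 20736 ≡ 501 (mod 1349)
11^64 ≡ 501^2 = 251001 ≡ 87 (mod 1349)
11^128 ≡ 87^2 = 7569 ≡ 824 (mod 1349)
11^256 ≡ 824^2 = 678976 ≡ 429 (mod 1349)
11^512 ≡ 429^2 = 184041 ≡ 577 (mod 1349)
11^1024 ≡ 577^2 = 332929 ≡ 1075 (mod 1349)
1348 = 1024 + 256 + 64 + 4 in binary powers of 2.
So 11^1348 ≡ 1075 · 429 · 87 · 1151 ≡ 1094 (mod 1349).
Since 1094 ≠ 1, base 11 is a Fermat witness: 1349 is composite.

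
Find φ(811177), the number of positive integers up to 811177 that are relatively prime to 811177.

775200

Factor: 811177 = 31 · 137 · 191.
φ(811177) = (31−1) · (137−1) · (191−1) = 30 · 136 · 190 = 775200.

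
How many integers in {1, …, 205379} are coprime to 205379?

201898

Factor: 205379 = 59^3.
φ(205379) = 59^2·(59−1) = 201898.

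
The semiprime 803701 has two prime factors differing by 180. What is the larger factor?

Since p = q + 180, we have 803701 = q(q + 180), so q² + 180q − 803701 = 0.
Discriminant: 180² + 4·803701 = 32400 + 3214804 = 3247204; √3247204 = 1802.
q = (−180 + 1802)/2 = 811, and p = q + 180 = 991.
Check: 811 · 991 = 803701.

991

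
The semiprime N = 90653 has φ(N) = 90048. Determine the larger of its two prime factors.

337

φ(n) = (p−1)(q−1) = n − (p+q) + 1, so p + q = 90653 − 90048 + 1 = 606.
p and q are the roots of t² − 606t + 90653 = 0.
Discriminant: 606² − 4·90653 = 367236 − 362612 = 4624; √4624 = 68.
q = (606 − 68)/2 = 269, p = (606 + 68)/2 = 337.
Check: 269 · 337 = 90653.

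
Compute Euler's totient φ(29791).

28830

Factor: 29791 = 31^3.
φ(29791) = 31^2·(31−1) = 28830.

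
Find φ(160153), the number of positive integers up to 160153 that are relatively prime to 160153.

135456

Factor: 160153 = 7 · 137 · 167.
φ(160153) = (7−1) · (137−1) · (167−1) = 6 · 136 · 166 = 135456.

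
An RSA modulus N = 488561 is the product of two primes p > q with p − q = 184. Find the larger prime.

Since p = q + 184, we have 488561 = q(q + 184), so q² + 184q − 488561 = 0.
Discriminant: 184² + 4·488561 = 33856 + 1954244 = 1988100; √1988100 = 1410.
q = (−184 + 1410)/2 = 613, and p = q + 184 = 797.
Check: 613 · 797 = 488561.

797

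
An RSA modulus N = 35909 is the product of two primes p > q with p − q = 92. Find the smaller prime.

149

Since p = q + 92, we have 35909 = q(q + 92), so q² + 92q − 35909 = 0.
Discriminant: 92² + 4·35909 = 8464 + 143636 = 152100; √152100 = 390.
q = (−92 + 390)/2 = 149, and p = q + 92 = 241.
Check: 149 · 241 = 35909.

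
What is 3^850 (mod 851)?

303

3^1 ≡ 3 (mod 851)
3^2 ≡ 3^2 = 9 ≡ 9 (mod 851)
3^4 ≡ 9^2 = 81 ≡ 81 (mod 851)
3^8 ≡ 81^2 = 6561 ≡ 604 (mod 851)
3^16 ≡ 604^2 = 364816 ≡ 588 (mod 851)
3^32 ≡ 588^2 = 345744 ≡ 238 (mod 851)
3^64 ≡ 238^2 = 56644 ≡ 478 (mod 851)
3^128 ≡ 478^2 = 228484 ≡ 416 (mod 851)
3^256 ≡ 416^2 = 173056 ≡ 303 (mod 851)
3^512 ≡ 303^2 = 91809 ≡ 752 (mod 851)
850 = 512 + 256 + 64 + 16 + 2 in binary powers of 2.
So 3^850 ≡ 752 · 303 · 478 · 588 · 9 ≡ 303 (mod 851).
Since 303 ≠ 1, base 3 is a Fermat witness: 851 is composite.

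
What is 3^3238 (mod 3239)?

155

3^1 ≡ 3 (mod 3239)
3^2 ≡ 3^2 = 9 ≡ 9 (mod 3239)
3^4 ≡ 9^2 = 81 ≡ 81 (mod 3239)
3^8 ≡ 81^2 = 6561 ≡ 83 (mod 3239)
3^16 ≡ 83^2 = 6889 ≡ 411 (mod 3239)
3^32 ≡ 411^2 = 168921 ≡ 493 (mod 3239)
3^64 ≡ 493^2 = 243049 ≡ 124 (mod 3239)
3^128 ≡ 124^2 = 15376 ≡ 2420 (mod 3239)
3^256 ≡ 2420^2 = 5856400 ≡ 288 (mod 3239)
3^512 ≡ 288^2 = 82944 ≡ 1969 (mod 3239)
3^1024 ≡ 1969^2 = 3876961 ≡ 3117 (mod 3239)
3^2048 ≡ 3117^2 = 9715689 ≡ 1928 (mod 3239)
3238 = 2048 + 1024 + 128 + 32 + 4 + 2 in binary powers of 2.
So 3^3238 ≡ 1928 · 3117 · 2420 · 493 · 81 · 9 ≡ 155 (mod 3239).
Since 155 ≠ 1, base 3 is a Fermat witness: 3239 is composite.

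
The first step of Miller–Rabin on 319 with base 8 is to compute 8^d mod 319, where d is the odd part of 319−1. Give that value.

205

319 − 1 = 318 = 2^1 · 159, so d = 159.
8^1 ≡ 8 (mod 319)
8^2 ≡ 8^2 = 64 ≡ 64 (mod 319)
8^4 ≡ 64^2 = 4096 ≡ 268 (mod 319)
8^8 ≡ 268^2 = 71824 ≡ 49 (mod 319)
8^16 ≡ 49^2 = 2401 ≡ 168 (mod 319)
8^32 ≡ 168^2 = 28224 ≡ 152 (mod 319)
8^64 ≡ 152^2 = 23104 ≡ 136 (mod 319)
8^128 ≡ 136^2 = 18496 ≡ 313 (mod 319)
159 = 128 + 16 + 8 + 4 + 2 + 1 in binary powers of 2.
So 8^159 ≡ 313 · 168 · 49 · 268 · 64 · 8 ≡ 205 (mod 319).
Squaring chain: 205; never reaches −1, so base 8 is a Miller–Rabin witness that 319 is composite.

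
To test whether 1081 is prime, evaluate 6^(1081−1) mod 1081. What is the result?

243

6^1 ≡ 6 (mod 1081)
6^2 ≡ 6^2 = 36 ≡ 36 (mod 1081)
6^4 ≡ 36^2 = 1296 ≡ 215 (mod 1081)
6^8 ≡ 215^2 = 46225 ≡ 823 (mod 1081)
6^16 ≡ 823^2 = 677329 ≡ 623 (mod 1081)
6^32 ≡ 623^2 = 388129 ≡ 50 (mod 1081)
6^64 ≡ 50^2 = 2500 ≡ 338 (mod 1081)
6^128 ≡ 338^2 = 114244 ≡ 739 (mod 1081)
6^256 ≡ 739^2 = 546121 ≡ 216 (mod 1081)
6^512 ≡ 216^2 = 46656 ≡ 173 (mod 1081)
6^1024 ≡ 173^2 = 29929 ≡ 742 (mod 1081)
1080 = 1024 + 32 + 16 + 8 in binary powers of 2.
So 6^1080 ≡ 742 · 50 · 623 · 823 ≡ 243 (mod 1081).
Since 243 ≠ 1, base 6 is a Fermat witness: 1081 is composite.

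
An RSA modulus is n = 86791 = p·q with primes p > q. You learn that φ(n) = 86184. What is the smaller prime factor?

φ(n) = (p−1)(q−1) = n − (p+q) + 1, so p + q = 86791 − 86184 + 1 = 608.
p and q are the roots of t² − 608t + 86791 = 0.
Discriminant: 608² − 4·86791 = 369664 − 347164 = 22500; √22500 = 150.
q = (608 − 150)/2 = 229, p = (608 + 150)/2 = 379.
Check: 229 · 379 = 86791.

229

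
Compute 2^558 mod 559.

2^1 ≡ 2 (mod 559)
2^2 ≡ 2^2 = 4 ≡ 4 (mod 559)
2^4 ≡ 4^2 = 16 ≡ 16 (mod 559)
2^8 ≡ 16^2 = 256 ≡ 256 (mod 559)
2^16 ≡ 256^2 = 65536 ≡ 133 (mod 559)
2^32 ≡ 133^2 = 17689 ≡ 360 (mod 559)
2^64 ≡ 360^2 = 129600 ≡ 471 (mod 559)
2^128 ≡ 471^2 = 221841 ≡ 477 (mod 559)
2^256 ≡ 477^2 = 227529 ≡ 16 (mod 559)
2^512 ≡ 16^2 = 256 ≡ 256 (mod 559)
558 = 512 + 32 + 8 + 4 + 2 in binary powers of 2.
So 2^558 ≡ 256 · 360 · 256 · 16 · 4 ≡ 441 (mod 559).
Since 441 ≠ 1, base 2 is a Fermat witness: 559 is composite.

441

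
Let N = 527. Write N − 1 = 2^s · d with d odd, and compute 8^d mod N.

202

527 − 1 = 526 = 2^1 · 263, so d = 263.
8^1 ≡ 8 (mod 527)
8^2 ≡ 8^2 = 64 ≡ 64 (mod 527)
8^4 ≡ 64^2 = 4096 ≡ 407 (mod 527)
8^8 ≡ 407^2 = 165649 ≡ 171 (mod 527)
8^16 ≡ 171^2 = 29241 ≡ 256 (mod 527)
8^32 ≡ 256^2 = 65536 ≡ 188 (mod 527)
8^64 ≡ 188^2 = 35344 ≡ 35 (mod 527)
8^128 ≡ 35^2 = 1225 ≡ 171 (mod 527)
8^256 ≡ 171^2 = 29241 ≡ 256 (mod 527)
263 = 256 + 4 + 2 + 1 in binary powers of 2.
So 8^263 ≡ 256 · 407 · 64 · 8 ≡ 202 (mod 527).
Squaring chain: 202; never reaches −1, so base 8 is a Miller–Rabin witness that 527 is composite.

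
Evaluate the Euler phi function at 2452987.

Factor: 2452987 = 101 · 149 · 163.
φ(2452987) = (101−1) · (149−1) · (163−1) = 100 · 148 · 162 = 2397600.

2397600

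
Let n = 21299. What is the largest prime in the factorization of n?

59

21299 = 19 · 1121
1121 = 19 · 59
59 is prime.
So 21299 = 19^2 · 59; the largest prime factor is 59.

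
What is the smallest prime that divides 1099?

1099 is odd.
Digit sum 19, not divisible by 3.
Ends in 9: not divisible by 5.
7: 1099 = 7·157

7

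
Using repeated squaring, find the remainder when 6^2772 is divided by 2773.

789

6^1 ≡ 6 (mod 2773)
6^2 ≡ 6^2 = 36 ≡ 36 (mod 2773)
6^4 ≡ 36^2 = 1296 ≡ 1296 (mod 2773)
6^8 ≡ 1296^2 = 1679616 ≡ 1951 (mod 2773)
6^16 ≡ 1951^2 = 3806401 ≡ 1845 (mod 2773)
6^32 ≡ 1845^2 = 3404025 ≡ 1554 (mod 2773)
6^64 ≡ 1554^2 = 2414916 ≡ 2406 (mod 2773)
6^128 ≡ 2406^2 = 5788836 ≡ 1585 (mod 2773)
6^256 ≡ 1585^2 = 2512225 ≡ 2660 (mod 2773)
6^512 ≡ 2660^2 = 7075600 ≡ 1677 (mod 2773)
6^1024 ≡ 1677^2 = 2812329 ≡ 507 (mod 2773)
6^2048 ≡ 507^2 = 257049 ≡ 1933 (mod 2773)
2772 = 2048 + 512 + 128 + 64 + 16 + 4 in binary powers of 2.
So 6^2772 ≡ 1933 · 1677 · 1585 · 2406 · 1845 · 1296 ≡ 789 (mod 2773).
Since 789 ≠ 1, base 6 is a Fermat witness: 2773 is composite.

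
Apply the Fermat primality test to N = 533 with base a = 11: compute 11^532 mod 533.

11^1 ≡ 11 (mod 533)
11^2 ≡ 11^2 = 121 ≡ 121 (mod 533)
11^4 ≡ 121^2 = 14641 ≡ 250 (mod 533)
11^8 ≡ 250^2 = 62500 ≡ 139 (mod 533)
11^16 ≡ 139^2 = 19321 ≡ 133 (mod 533)
11^32 ≡ 133^2 = 17689 ≡ 100 (mod 533)
11^64 ≡ 100^2 = 10000 ≡ 406 (mod 533)
11^128 ≡ 406^2 = 164836 ≡ 139 (mod 533)
11^256 ≡ 139^2 = 19321 ≡ 133 (mod 533)
11^512 ≡ 133^2 = 17689 ≡ 100 (mod 533)
532 = 512 + 16 + 4 in binary powers of 2.
So 11^532 ≡ 100 · 133 · 250 ≡ 146 (mod 533).
Since 146 ≠ 1, base 11 is a Fermat witness: 533 is composite.

146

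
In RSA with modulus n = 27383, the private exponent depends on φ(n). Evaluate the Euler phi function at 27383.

Factor: 27383 = 139 · 197.
φ(27383) = (139−1) · (197−1) = 138 · 196 = 27048.

27048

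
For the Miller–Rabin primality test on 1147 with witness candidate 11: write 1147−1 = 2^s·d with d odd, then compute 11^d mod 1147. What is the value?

184

1147 − 1 = 1146 = 2^1 · 573, so d = 573.
11^1 ≡ 11 (mod 1147)
11^2 ≡ 11^2 = 121 ≡ 121 (mod 1147)
11^4 ≡ 121^2 = 14641 ≡ 877 (mod 1147)
11^8 ≡ 877^2 = 769129 ≡ 639 (mod 1147)
11^16 ≡ 639^2 = 408321 ≡ 1136 (mod 1147)
11^32 ≡ 1136^2 = 1290496 ≡ 121 (mod 1147)
11^64 ≡ 121^2 = 14641 ≡ 877 (mod 1147)
11^128 ≡ 877^2 = 769129 ≡ 639 (mod 1147)
11^256 ≡ 639^2 = 408321 ≡ 1136 (mod 1147)
11^512 ≡ 1136^2 = 1290496 ≡ 121 (mod 1147)
573 = 512 + 32 + 16 + 8 + 4 + 1 in binary powers of 2.
So 11^573 ≡ 121 · 121 · 1136 · 639 · 877 · 11 ≡ 184 (mod 1147).
Squaring chain: 184; never reaches −1, so base 11 is a Miller–Rabin witness that 1147 is composite.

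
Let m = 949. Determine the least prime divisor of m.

949 is odd.
Digit sum 22, not divisible by 3.
Ends in 9: not divisible by 5.
7: 949 = 7·135 + 4
11: 949 = 11·86 + 3
13: 949 = 13·73

13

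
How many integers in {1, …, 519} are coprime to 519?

344

Factor: 519 = 3 · 173.
φ(519) = (3−1) · (173−1) = 2 · 172 = 344.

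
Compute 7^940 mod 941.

1

7^1 ≡ 7 (mod 941)
7^2 ≡ 7^2 = 49 ≡ 49 (mod 941)
7^4 ≡ 49^2 = 2401 ≡ 519 (mod 941)
7^8 ≡ 519^2 = 269361 ≡ 235 (mod 941)
7^16 ≡ 235^2 = 55225 ≡ 647 (mod 941)
7^32 ≡ 647^2 = 418609 ≡ 805 (mod 941)
7^64 ≡ 805^2 = 648025 ≡ 617 (mod 941)
7^128 ≡ 617^2 = 380689 ≡ 525 (mod 941)
7^256 ≡ 525^2 = 275625 ≡ 853 (mod 941)
7^512 ≡ 853^2 = 727609 ≡ 216 (mod 941)
940 = 512 + 256 + 128 + 32 + 8 + 4 in binary powers of 2.
So 7^940 ≡ 216 · 853 · 525 · 805 · 235 · 519 ≡ 1 (mod 941).
Since the result is 1, base 7 gives no evidence that 941 is composite.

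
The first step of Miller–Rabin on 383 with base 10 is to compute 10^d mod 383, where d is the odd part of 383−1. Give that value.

382

383 − 1 = 382 = 2^1 · 191, so d = 191.
10^1 ≡ 10 (mod 383)
10^2 ≡ 10^2 = 100 ≡ 100 (mod 383)
10^4 ≡ 100^2 = 10000 ≡ 42 (mod 383)
10^8 ≡ 42^2 = 1764 ≡ 232 (mod 383)
10^16 ≡ 232^2 = 53824 ≡ 204 (mod 383)
10^32 ≡ 204^2 = 41616 ≡ 252 (mod 383)
10^64 ≡ 252^2 = 63504 ≡ 309 (mod 383)
10^128 ≡ 309^2 = 95481 ≡ 114 (mod 383)
191 = 128 + 32 + 16 + 8 + 4 + 2 + 1 in binary powers of 2.
So 10^191 ≡ 114 · 252 · 204 · 232 · 42 · 100 · 10 ≡ 382 (mod 383).
Since 10^d ≡ 382 (mod 383), base 10 does not prove 383 composite.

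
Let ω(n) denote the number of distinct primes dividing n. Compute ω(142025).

142025 = 5^2 · 5681
5681 = 13 · 437
437 = 19 · 23
142025 = 5^2 · 13 · 19 · 23, which has 4 distinct prime factors.

4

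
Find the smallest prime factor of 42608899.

97

42608899 is odd.
Digit sum 46, not divisible by 3.
Ends in 9: not divisible by 5.
7: 42608899 = 7·6086985 + 4
11: 42608899 = 11·3873536 + 3
13: 42608899 = 13·3277607 + 8
17: 42608899 = 17·2506405 + 14
19: 42608899 = 19·2242573 + 12
23: 42608899 = 23·1852560 + 19
29: 42608899 = 29·1469272 + 11
31: 42608899 = 31·1374480 + 19
37: 42608899 = 37·1151591 + 32
41: 42608899 = 41·1039241 + 18
43: 42608899 = 43·990904 + 27
47: 42608899 = 47·906572 + 15
53: 42608899 = 53·803941 + 26
59: 42608899 = 59·722184 + 43
61: 42608899 = 61·698506 + 33
67: 42608899 = 67·635953 + 48
71: 42608899 = 71·600125 + 24
73: 42608899 = 73·583683 + 40
79: 42608899 = 79·539353 + 12
83: 42608899 = 83·513360 + 19
89: 42608899 = 89·478751 + 60
97: 42608899 = 97·439267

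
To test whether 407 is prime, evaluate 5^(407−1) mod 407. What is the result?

104

5^1 ≡ 5 (mod 407)
5^2 ≡ 5^2 = 25 ≡ 25 (mod 407)
5^4 ≡ 25^2 = 625 ≡ 218 (mod 407)
5^8 ≡ 218^2 = 47524 ≡ 312 (mod 407)
5^16 ≡ 312^2 = 97344 ≡ 71 (mod 407)
5^32 ≡ 71^2 = 5041 ≡ 157 (mod 407)
5^64 ≡ 157^2 = 24649 ≡ 229 (mod 407)
5^128 ≡ 229^2 = 52441 ≡ 345 (mod 407)
5^256 ≡ 345^2 = 119025 ≡ 181 (mod 407)
406 = 256 + 128 + 16 + 4 + 2 in binary powers of 2.
So 5^406 ≡ 181 · 345 · 71 · 218 · 25 ≡ 104 (mod 407).
Since 104 ≠ 1, base 5 is a Fermat witness: 407 is composite.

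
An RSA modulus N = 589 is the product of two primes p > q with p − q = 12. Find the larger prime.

31

Since p = q + 12, we have 589 = q(q + 12), so q² + 12q − 589 = 0.
Discriminant: 12² + 4·589 = 144 + 2356 = 2500; √2500 = 50.
q = (−12 + 50)/2 = 19, and p = q + 12 = 31.
Check: 19 · 31 = 589.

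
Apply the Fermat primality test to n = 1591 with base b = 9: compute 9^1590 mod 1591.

9^1 ≡ 9 (mod 1591)
9^2 ≡ 9^2 = 81 ≡ 81 (mod 1591)
9^4 ≡ 81^2 = 6561 ≡ 197 (mod 1591)
9^8 ≡ 197^2 = 38809 ≡ 625 (mod 1591)
9^16 ≡ 625^2 = 390625 ≡ 830 (mod 1591)
9^32 ≡ 830^2 = 688900 ≡ 1588 (mod 1591)
9^64 ≡ 1588^2 = 2521744 ≡ 9 (mod 1591)
9^128 ≡ 9^2 = 81 ≡ 81 (mod 1591)
9^256 ≡ 81^2 = 6561 ≡ 197 (mod 1591)
9^512 ≡ 197^2 = 38809 ≡ 625 (mod 1591)
9^1024 ≡ 625^2 = 390625 ≡ 830 (mod 1591)
1590 = 1024 + 512 + 32 + 16 + 4 + 2 in binary powers of 2.
So 9^1590 ≡ 830 · 625 · 1588 · 830 · 197 · 81 ≡ 269 (mod 1591).
Since 269 ≠ 1, base 9 is a Fermat witness: 1591 is composite.

269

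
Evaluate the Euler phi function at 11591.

11352

Factor: 11591 = 67 · 173.
φ(11591) = (67−1) · (173−1) = 66 · 172 = 11352.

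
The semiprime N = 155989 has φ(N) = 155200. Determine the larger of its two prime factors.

φ(n) = (p−1)(q−1) = n − (p+q) + 1, so p + q = 155989 − 155200 + 1 = 790.
p and q are the roots of t² − 790t + 155989 = 0.
Discriminant: 790² − 4·155989 = 624100 − 623956 = 144; √144 = 12.
q = (790 − 12)/2 = 389, p = (790 + 12)/2 = 401.
Check: 389 · 401 = 155989.

401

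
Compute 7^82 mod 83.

1

7^1 ≡ 7 (mod 83)
7^2 ≡ 7^2 = 49 ≡ 49 (mod 83)
7^4 ≡ 49^2 = 2401 ≡ 77 (mod 83)
7^8 ≡ 77^2 = 5929 ≡ 36 (mod 83)
7^16 ≡ 36^2 = 1296 ≡ 51 (mod 83)
7^32 ≡ 51^2 = 2601 ≡ 28 (mod 83)
7^64 ≡ 28^2 = 784 ≡ 37 (mod 83)
82 = 64 + 16 + 2 in binary powers of 2.
So 7^82 ≡ 37 · 51 · 49 ≡ 1 (mod 83).
Since the result is 1, base 7 gives no evidence that 83 is composite.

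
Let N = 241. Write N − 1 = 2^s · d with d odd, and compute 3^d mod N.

8

241 − 1 = 240 = 2^4 · 15, so d = 15.
3^1 ≡ 3 (mod 241)
3^2 ≡ 3^2 = 9 ≡ 9 (mod 241)
3^4 ≡ 9^2 = 81 ≡ 81 (mod 241)
3^8 ≡ 81^2 = 6561 ≡ 54 (mod 241)
15 = 8 + 4 + 2 + 1 in binary powers of 2.
So 3^15 ≡ 54 · 81 · 9 · 3 ≡ 8 (mod 241).
Squaring chain: 8 → 64 → 240 → 1; reaches −1, so base 3 does not prove 241 composite.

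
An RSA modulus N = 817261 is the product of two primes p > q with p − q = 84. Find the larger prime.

Since p = q + 84, we have 817261 = q(q + 84), so q² + 84q − 817261 = 0.
Discriminant: 84² + 4·817261 = 7056 + 3269044 = 3276100; √3276100 = 1810.
q = (−84 + 1810)/2 = 863, and p = q + 84 = 947.
Check: 863 · 947 = 817261.

947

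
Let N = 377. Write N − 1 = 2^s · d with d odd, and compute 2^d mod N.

345

377 − 1 = 376 = 2^3 · 47, so d = 47.
2^1 ≡ 2 (mod 377)
2^2 ≡ 2^2 = 4 ≡ 4 (mod 377)
2^4 ≡ 4^2 = 16 ≡ 16 (mod 377)
2^8 ≡ 16^2 = 256 ≡ 256 (mod 377)
2^16 ≡ 256^2 = 65536 ≡ 315 (mod 377)
2^32 ≡ 315^2 = 99225 ≡ 74 (mod 377)
47 = 32 + 8 + 4 + 2 + 1 in binary powers of 2.
So 2^47 ≡ 74 · 256 · 16 · 4 · 2 ≡ 345 (mod 377).
Squaring chain: 345 → 270 → 139; never reaches −1, so base 2 is a Miller–Rabin witness that 377 is composite.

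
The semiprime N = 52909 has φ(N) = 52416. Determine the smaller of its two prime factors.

φ(n) = (p−1)(q−1) = n − (p+q) + 1, so p + q = 52909 − 52416 + 1 = 494.
p and q are the roots of t² − 494t + 52909 = 0.
Discriminant: 494² − 4·52909 = 244036 − 211636 = 32400; √32400 = 180.
q = (494 − 180)/2 = 157, p = (494 + 180)/2 = 337.
Check: 157 · 337 = 52909.

157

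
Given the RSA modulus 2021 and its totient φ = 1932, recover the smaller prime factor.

43

φ(n) = (p−1)(q−1) = n − (p+q) + 1, so p + q = 2021 − 1932 + 1 = 90.
p and q are the roots of t² − 90t + 2021 = 0.
Discriminant: 90² − 4·2021 = 8100 − 8084 = 16; √16 = 4.
q = (90 − 4)/2 = 43, p = (90 + 4)/2 = 47.
Check: 43 · 47 = 2021.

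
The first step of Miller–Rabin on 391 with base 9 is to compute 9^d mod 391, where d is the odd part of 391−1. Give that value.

391 − 1 = 390 = 2^1 · 195, so d = 195.
9^1 ≡ 9 (mod 391)
9^2 ≡ 9^2 = 81 ≡ 81 (mod 391)
9^4 ≡ 81^2 = 6561 ≡ 305 (mod 391)
9^8 ≡ 305^2 = 93025 ≡ 358 (mod 391)
9^16 ≡ 358^2 = 128164 ≡ 307 (mod 391)
9^32 ≡ 307^2 = 94249 ≡ 18 (mod 391)
9^64 ≡ 18^2 = 324 ≡ 324 (mod 391)
9^128 ≡ 324^2 = 104976 ≡ 188 (mod 391)
195 = 128 + 64 + 2 + 1 in binary powers of 2.
So 9^195 ≡ 188 · 324 · 81 · 9 ≡ 151 (mod 391).
Squaring chain: 151; never reaches −1, so base 9 is a Miller–Rabin witness that 391 is composite.

151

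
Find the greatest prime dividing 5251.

5251 = 59 · 89
89 is prime.
So 5251 = 59 · 89; the largest prime factor is 89.

89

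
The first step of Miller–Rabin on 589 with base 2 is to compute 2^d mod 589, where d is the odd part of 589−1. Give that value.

589 − 1 = 588 = 2^2 · 147, so d = 147.
2^1 ≡ 2 (mod 589)
2^2 ≡ 2^2 = 4 ≡ 4 (mod 589)
2^4 ≡ 4^2 = 16 ≡ 16 (mod 589)
2^8 ≡ 16^2 = 256 ≡ 256 (mod 589)
2^16 ≡ 256^2 = 65536 ≡ 157 (mod 589)
2^32 ≡ 157^2 = 24649 ≡ 500 (mod 589)
2^64 ≡ 500^2 = 250000 ≡ 264 (mod 589)
2^128 ≡ 264^2 = 69696 ≡ 194 (mod 589)
147 = 128 + 16 + 2 + 1 in binary powers of 2.
So 2^147 ≡ 194 · 157 · 4 · 2 ≡ 407 (mod 589).
Squaring chain: 407 → 140; never reaches −1, so base 2 is a Miller–Rabin witness that 589 is composite.

407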